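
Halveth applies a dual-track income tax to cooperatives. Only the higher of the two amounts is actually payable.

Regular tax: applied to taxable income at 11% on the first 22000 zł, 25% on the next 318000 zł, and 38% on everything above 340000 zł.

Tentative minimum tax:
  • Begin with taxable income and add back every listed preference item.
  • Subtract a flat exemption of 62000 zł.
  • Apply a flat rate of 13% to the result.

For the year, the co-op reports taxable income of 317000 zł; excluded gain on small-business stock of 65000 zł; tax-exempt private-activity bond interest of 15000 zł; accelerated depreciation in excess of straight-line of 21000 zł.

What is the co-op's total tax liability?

76170 zł

Regular tax:
  22000 zł × 11% = 2420 zł
  295000 zł × 25% = 73750 zł
  → 76170 zł

Tentative minimum tax:
  Adjusted income: 317000 zł + 65000 zł + 15000 zł + 21000 zł = 418000 zł
  Less exemption 62000 zł → base 356000 zł
  356000 zł × 13% = 46280 zł

76170 zł > 46280 zł, so the regular tax governs.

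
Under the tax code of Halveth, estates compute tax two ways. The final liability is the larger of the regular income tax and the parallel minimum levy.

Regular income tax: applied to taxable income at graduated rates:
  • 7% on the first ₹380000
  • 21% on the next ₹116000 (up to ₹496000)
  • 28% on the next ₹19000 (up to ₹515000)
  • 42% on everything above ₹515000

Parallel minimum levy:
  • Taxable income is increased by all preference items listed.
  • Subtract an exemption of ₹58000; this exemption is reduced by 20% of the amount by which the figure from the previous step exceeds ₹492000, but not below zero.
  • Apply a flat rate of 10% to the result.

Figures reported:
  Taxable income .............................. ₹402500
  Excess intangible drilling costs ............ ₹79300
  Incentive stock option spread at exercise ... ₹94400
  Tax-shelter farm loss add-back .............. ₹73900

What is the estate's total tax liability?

₹62372

Parallel minimum levy:
  Adjusted income: ₹402500 + ₹79300 + ₹94400 + ₹73900 = ₹650100
  Exemption: ₹58000 − 20% × (₹650100 − ₹492000) = ₹58000 − ₹31620 = ₹26380
  Base: ₹650100 − ₹26380 = ₹623720
  ₹623720 × 10% = ₹62372

Regular income tax:
  ₹380000 × 7% = ₹26600
  ₹22500 × 21% = ₹4725
  → ₹31325

₹62372 > ₹31325, so the parallel minimum levy is the binding amount.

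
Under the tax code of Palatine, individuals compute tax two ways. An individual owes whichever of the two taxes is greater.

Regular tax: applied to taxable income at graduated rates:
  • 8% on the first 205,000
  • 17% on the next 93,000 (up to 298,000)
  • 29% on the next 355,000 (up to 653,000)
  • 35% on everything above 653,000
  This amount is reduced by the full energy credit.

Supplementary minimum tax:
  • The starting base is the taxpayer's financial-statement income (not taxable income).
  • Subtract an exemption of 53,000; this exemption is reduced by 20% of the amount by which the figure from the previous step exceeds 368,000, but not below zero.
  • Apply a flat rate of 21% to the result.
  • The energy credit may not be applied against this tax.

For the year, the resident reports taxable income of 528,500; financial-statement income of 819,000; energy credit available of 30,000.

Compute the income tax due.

171,990

Supplementary minimum tax:
  Base (financial-statement income): 819,000
  Exemption: 20% × (819,000 − 368,000) = 90,200 ≥ 53,000, so the exemption is fully phased out
  Base: 819,000 − 0 = 819,000
  819,000 × 21% = 171,990

Regular tax:
  205,000 × 8% = 16,400
  93,000 × 17% = 15,810
  230,500 × 29% = 66,845
  → 99,055
  Less energy credit 30,000 → 69,055

171,990 > 69,055, so the supplementary minimum tax is the binding amount.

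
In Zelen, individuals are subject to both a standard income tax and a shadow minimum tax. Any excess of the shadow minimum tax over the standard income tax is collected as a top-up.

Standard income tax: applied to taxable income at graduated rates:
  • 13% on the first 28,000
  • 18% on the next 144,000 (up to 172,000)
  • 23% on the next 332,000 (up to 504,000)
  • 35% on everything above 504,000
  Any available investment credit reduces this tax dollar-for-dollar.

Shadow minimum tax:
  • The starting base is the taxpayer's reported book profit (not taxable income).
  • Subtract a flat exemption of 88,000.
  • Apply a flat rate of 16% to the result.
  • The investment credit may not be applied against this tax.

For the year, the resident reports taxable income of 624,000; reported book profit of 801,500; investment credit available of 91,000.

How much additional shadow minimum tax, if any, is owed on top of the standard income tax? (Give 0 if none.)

Shadow minimum tax:
  Base (reported book profit): 801,500
  Less exemption 88,000 → base 713,500
  713,500 × 16% = 114,160

Standard income tax:
  28,000 × 13% = 3,640
  144,000 × 18% = 25,920
  332,000 × 23% = 76,360
  120,000 × 35% = 42,000
  → 147,920
  Less investment credit 91,000 → 56,920

Excess of shadow minimum tax over standard income tax: 114,160 − 56,920 = 57,240.

57,240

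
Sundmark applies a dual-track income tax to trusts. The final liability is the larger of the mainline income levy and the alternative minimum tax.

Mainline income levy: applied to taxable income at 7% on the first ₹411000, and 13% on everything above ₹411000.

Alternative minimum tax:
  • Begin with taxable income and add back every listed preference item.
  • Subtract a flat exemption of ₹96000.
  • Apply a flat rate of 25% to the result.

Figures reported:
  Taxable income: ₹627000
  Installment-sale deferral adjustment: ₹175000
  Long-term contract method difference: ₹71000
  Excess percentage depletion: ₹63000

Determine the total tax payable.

Alternative minimum tax:
  Adjusted income: ₹627000 + ₹175000 + ₹71000 + ₹63000 = ₹936000
  Less exemption ₹96000 → base ₹840000
  ₹840000 × 25% = ₹210000

Mainline income levy:
  ₹411000 × 7% = ₹28770
  ₹216000 × 13% = ₹28080
  → ₹56850

₹210000 > ₹56850, so the alternative minimum tax is the binding amount.

₹210000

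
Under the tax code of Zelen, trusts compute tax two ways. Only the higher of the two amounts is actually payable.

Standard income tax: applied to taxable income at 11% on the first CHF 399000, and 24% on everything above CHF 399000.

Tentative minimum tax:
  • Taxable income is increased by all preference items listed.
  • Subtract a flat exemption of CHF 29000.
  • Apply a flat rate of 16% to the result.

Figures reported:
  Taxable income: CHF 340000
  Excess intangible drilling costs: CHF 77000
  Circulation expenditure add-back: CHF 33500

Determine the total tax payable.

Tentative minimum tax:
  Adjusted income: CHF 340000 + CHF 77000 + CHF 33500 = CHF 450500
  Less exemption CHF 29000 → base CHF 421500
  CHF 421500 × 16% = CHF 67440

Standard income tax:
  CHF 340000 × 11% = CHF 37400

CHF 67440 > CHF 37400, so the tentative minimum tax is the binding amount.

CHF 67440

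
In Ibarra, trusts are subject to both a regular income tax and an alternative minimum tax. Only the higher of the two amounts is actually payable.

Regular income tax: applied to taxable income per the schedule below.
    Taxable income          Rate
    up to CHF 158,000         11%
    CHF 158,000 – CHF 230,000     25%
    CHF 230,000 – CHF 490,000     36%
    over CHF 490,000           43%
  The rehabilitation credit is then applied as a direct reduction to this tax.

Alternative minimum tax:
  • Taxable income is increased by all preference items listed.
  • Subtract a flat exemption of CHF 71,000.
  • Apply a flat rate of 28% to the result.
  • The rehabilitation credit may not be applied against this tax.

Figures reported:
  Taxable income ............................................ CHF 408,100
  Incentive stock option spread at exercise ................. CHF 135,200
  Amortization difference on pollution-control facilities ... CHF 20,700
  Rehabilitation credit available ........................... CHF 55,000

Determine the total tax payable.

Alternative minimum tax:
  Adjusted income: CHF 408,100 + CHF 135,200 + CHF 20,700 = CHF 564,000
  Less exemption CHF 71,000 → base CHF 493,000
  CHF 493,000 × 28% = CHF 138,040

Regular income tax:
  CHF 158,000 × 11% = CHF 17,380
  CHF 72,000 × 25% = CHF 18,000
  CHF 178,100 × 36% = CHF 64,116
  → CHF 99,496
  Less rehabilitation credit CHF 55,000 → CHF 44,496

CHF 138,040 > CHF 44,496, so the alternative minimum tax is the binding amount.

CHF 138,040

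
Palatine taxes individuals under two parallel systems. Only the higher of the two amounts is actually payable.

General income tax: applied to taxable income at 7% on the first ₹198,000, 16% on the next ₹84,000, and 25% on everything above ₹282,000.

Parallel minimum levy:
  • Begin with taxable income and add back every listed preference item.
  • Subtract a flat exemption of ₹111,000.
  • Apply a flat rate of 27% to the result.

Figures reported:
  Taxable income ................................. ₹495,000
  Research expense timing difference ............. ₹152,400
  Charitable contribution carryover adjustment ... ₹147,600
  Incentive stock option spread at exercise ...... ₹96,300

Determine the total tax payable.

Parallel minimum levy:
  Adjusted income: ₹495,000 + ₹152,400 + ₹147,600 + ₹96,300 = ₹891,300
  Less exemption ₹111,000 → base ₹780,300
  ₹780,300 × 27% = ₹210,681

General income tax:
  ₹198,000 × 7% = ₹13,860
  ₹84,000 × 16% = ₹13,440
  ₹213,000 × 25% = ₹53,250
  → ₹80,550

₹210,681 > ₹80,550, so the parallel minimum levy is the binding amount.

₹210,681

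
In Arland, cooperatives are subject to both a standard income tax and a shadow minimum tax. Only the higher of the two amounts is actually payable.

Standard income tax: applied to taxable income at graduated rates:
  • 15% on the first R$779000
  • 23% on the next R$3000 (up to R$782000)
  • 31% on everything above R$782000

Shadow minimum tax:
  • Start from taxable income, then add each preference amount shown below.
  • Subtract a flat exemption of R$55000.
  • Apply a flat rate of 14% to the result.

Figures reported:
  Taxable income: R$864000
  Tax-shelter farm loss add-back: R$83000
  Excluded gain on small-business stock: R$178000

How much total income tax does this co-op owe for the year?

R$149800

Shadow minimum tax:
  Adjusted income: R$864000 + R$83000 + R$178000 = R$1125000
  Less exemption R$55000 → base R$1070000
  R$1070000 × 14% = R$149800

Standard income tax:
  R$779000 × 15% = R$116850
  R$3000 × 23% = R$690
  R$82000 × 31% = R$25420
  → R$142960

R$149800 > R$142960, so the shadow minimum tax is the binding amount.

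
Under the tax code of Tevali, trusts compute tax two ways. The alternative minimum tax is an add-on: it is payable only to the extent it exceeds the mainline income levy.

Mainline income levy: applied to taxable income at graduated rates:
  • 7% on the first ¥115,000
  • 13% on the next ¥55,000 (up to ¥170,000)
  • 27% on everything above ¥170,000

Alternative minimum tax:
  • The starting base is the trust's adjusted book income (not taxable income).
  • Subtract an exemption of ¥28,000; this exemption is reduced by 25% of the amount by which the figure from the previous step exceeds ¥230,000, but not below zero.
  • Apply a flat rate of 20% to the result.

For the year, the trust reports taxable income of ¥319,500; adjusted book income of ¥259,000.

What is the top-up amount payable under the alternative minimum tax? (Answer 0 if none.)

Alternative minimum tax:
  Base (adjusted book income): ¥259,000
  Exemption: ¥28,000 − 25% × (¥259,000 − ¥230,000) = ¥28,000 − ¥7,250 = ¥20,750
  Base: ¥259,000 − ¥20,750 = ¥238,250
  ¥238,250 × 20% = ¥47,650

Mainline income levy:
  ¥115,000 × 7% = ¥8,050
  ¥55,000 × 13% = ¥7,150
  ¥149,500 × 27% = ¥40,365
  → ¥55,565

¥47,650 ≤ ¥55,565, so no add-on is due.

¥0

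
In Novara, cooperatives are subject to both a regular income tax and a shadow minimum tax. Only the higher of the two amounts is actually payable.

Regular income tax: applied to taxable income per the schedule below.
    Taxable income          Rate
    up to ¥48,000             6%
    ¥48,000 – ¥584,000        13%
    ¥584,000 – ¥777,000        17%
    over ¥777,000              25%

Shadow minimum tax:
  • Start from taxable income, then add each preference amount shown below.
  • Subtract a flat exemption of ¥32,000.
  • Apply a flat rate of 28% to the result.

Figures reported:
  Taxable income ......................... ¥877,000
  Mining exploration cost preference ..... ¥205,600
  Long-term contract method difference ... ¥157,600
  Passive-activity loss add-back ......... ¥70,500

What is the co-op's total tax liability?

Shadow minimum tax:
  Adjusted income: ¥877,000 + ¥205,600 + ¥157,600 + ¥70,500 = ¥1,310,700
  Less exemption ¥32,000 → base ¥1,278,700
  ¥1,278,700 × 28% = ¥358,036

Regular income tax:
  ¥48,000 × 6% = ¥2,880
  ¥536,000 × 13% = ¥69,680
  ¥193,000 × 17% = ¥32,810
  ¥100,000 × 25% = ¥25,000
  → ¥130,370

¥358,036 > ¥130,370, so the shadow minimum tax is the binding amount.

¥358,036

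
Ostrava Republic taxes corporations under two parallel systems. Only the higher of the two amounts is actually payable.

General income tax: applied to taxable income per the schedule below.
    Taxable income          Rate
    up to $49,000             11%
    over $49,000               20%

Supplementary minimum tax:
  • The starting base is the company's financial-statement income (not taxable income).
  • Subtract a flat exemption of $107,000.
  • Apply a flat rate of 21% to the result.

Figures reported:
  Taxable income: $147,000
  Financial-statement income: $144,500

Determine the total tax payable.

$24,990

General income tax:
  $49,000 × 11% = $5,390
  $98,000 × 20% = $19,600
  → $24,990

Supplementary minimum tax:
  Base (financial-statement income): $144,500
  Less exemption $107,000 → base $37,500
  $37,500 × 21% = $7,875

$24,990 > $7,875, so the general income tax governs.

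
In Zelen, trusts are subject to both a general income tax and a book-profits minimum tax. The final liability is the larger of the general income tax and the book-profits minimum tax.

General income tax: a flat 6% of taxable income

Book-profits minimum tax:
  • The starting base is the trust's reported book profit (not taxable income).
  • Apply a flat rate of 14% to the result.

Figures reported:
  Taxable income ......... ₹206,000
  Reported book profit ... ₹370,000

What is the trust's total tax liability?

Book-profits minimum tax:
  Base (reported book profit): ₹370,000
  ₹370,000 × 14% = ₹51,800

General income tax:
  ₹206,000 × 6% = ₹12,360

₹51,800 > ₹12,360, so the book-profits minimum tax is the binding amount.

₹51,800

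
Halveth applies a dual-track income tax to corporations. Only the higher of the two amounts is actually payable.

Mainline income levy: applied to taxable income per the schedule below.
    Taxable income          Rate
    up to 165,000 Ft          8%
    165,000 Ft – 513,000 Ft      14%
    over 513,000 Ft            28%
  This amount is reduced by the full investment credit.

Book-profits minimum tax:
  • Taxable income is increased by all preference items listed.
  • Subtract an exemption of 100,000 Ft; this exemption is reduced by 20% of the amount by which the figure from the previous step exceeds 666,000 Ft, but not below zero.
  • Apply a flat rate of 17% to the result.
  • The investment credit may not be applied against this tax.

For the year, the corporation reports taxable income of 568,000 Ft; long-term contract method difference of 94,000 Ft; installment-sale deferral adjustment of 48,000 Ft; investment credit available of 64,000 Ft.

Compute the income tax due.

105,196 Ft

Mainline income levy:
  165,000 Ft × 8% = 13,200 Ft
  348,000 Ft × 14% = 48,720 Ft
  55,000 Ft × 28% = 15,400 Ft
  → 77,320 Ft
  Less investment credit 64,000 Ft → 13,320 Ft

Book-profits minimum tax:
  Adjusted income: 568,000 Ft + 94,000 Ft + 48,000 Ft = 710,000 Ft
  Exemption: 100,000 Ft − 20% × (710,000 Ft − 666,000 Ft) = 100,000 Ft − 8,800 Ft = 91,200 Ft
  Base: 710,000 Ft − 91,200 Ft = 618,800 Ft
  618,800 Ft × 17% = 105,196 Ft

105,196 Ft > 13,320 Ft, so the book-profits minimum tax is the binding amount.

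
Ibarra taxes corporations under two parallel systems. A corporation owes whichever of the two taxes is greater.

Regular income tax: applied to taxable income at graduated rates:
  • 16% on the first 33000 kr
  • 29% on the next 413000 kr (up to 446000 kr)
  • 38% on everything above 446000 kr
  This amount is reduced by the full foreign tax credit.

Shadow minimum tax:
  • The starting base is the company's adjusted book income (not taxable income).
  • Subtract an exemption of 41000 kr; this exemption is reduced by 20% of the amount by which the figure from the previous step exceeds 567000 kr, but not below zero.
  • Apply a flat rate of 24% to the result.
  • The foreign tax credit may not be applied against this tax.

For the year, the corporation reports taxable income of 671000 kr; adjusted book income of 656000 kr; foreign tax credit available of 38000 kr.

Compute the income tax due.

172550 kr

Shadow minimum tax:
  Base (adjusted book income): 656000 kr
  Exemption: 41000 kr − 20% × (656000 kr − 567000 kr) = 41000 kr − 17800 kr = 23200 kr
  Base: 656000 kr − 23200 kr = 632800 kr
  632800 kr × 24% = 151872 kr

Regular income tax:
  33000 kr × 16% = 5280 kr
  413000 kr × 29% = 119770 kr
  225000 kr × 38% = 85500 kr
  → 210550 kr
  Less foreign tax credit 38000 kr → 172550 kr

172550 kr > 151872 kr, so the regular income tax governs.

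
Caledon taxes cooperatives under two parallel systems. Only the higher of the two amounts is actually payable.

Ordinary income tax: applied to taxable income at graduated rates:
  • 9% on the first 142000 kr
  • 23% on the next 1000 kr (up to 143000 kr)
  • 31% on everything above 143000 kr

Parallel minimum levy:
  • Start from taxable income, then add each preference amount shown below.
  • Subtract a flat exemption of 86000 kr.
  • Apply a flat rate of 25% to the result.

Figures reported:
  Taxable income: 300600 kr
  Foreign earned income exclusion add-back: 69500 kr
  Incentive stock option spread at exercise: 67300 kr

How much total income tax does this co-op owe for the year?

Ordinary income tax:
  142000 kr × 9% = 12780 kr
  1000 kr × 23% = 230 kr
  157600 kr × 31% = 48856 kr
  → 61866 kr

Parallel minimum levy:
  Adjusted income: 300600 kr + 69500 kr + 67300 kr = 437400 kr
  Less exemption 86000 kr → base 351400 kr
  351400 kr × 25% = 87850 kr

87850 kr > 61866 kr, so the parallel minimum levy is the binding amount.

87850 kr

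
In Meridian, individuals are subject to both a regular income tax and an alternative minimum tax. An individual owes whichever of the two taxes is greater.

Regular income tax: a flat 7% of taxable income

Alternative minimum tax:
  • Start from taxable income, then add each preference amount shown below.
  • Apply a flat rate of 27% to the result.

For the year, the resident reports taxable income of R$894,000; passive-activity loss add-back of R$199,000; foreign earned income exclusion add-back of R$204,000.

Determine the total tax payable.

Regular income tax:
  R$894,000 × 7% = R$62,580

Alternative minimum tax:
  Adjusted income: R$894,000 + R$199,000 + R$204,000 = R$1,297,000
  R$1,297,000 × 27% = R$350,190

R$350,190 > R$62,580, so the alternative minimum tax is the binding amount.

R$350,190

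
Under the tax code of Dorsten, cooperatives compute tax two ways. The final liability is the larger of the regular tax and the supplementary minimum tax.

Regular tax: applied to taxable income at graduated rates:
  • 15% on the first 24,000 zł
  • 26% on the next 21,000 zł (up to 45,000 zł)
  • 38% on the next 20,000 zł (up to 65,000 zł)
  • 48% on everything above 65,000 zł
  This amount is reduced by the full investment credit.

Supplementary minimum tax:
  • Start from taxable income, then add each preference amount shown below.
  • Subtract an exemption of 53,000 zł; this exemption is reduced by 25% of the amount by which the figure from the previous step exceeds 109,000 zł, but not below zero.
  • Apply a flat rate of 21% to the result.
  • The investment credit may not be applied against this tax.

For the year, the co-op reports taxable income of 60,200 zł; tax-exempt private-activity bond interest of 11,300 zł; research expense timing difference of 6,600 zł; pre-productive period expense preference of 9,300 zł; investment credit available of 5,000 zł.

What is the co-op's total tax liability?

Supplementary minimum tax:
  Adjusted income: 60,200 zł + 11,300 zł + 6,600 zł + 9,300 zł = 87,400 zł
  Exemption: 87,400 zł ≤ 109,000 zł, so full 53,000 zł applies
  Base: 87,400 zł − 53,000 zł = 34,400 zł
  34,400 zł × 21% = 7,224 zł

Regular tax:
  24,000 zł × 15% = 3,600 zł
  21,000 zł × 26% = 5,460 zł
  15,200 zł × 38% = 5,776 zł
  → 14,836 zł
  Less investment credit 5,000 zł → 9,836 zł

9,836 zł > 7,224 zł, so the regular tax governs.

9,836 zł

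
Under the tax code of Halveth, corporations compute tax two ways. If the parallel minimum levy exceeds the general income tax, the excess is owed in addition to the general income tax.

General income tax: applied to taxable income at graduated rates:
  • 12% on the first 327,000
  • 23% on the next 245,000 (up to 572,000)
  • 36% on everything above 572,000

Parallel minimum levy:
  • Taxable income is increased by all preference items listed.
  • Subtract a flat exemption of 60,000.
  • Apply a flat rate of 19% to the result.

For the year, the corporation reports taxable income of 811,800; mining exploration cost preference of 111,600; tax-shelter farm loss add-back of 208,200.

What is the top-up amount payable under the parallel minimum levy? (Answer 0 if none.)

21,686

Parallel minimum levy:
  Adjusted income: 811,800 + 111,600 + 208,200 = 1,131,600
  Less exemption 60,000 → base 1,071,600
  1,071,600 × 19% = 203,604

General income tax:
  327,000 × 12% = 39,240
  245,000 × 23% = 56,350
  239,800 × 36% = 86,328
  → 181,918

Excess of parallel minimum levy over general income tax: 203,604 − 181,918 = 21,686.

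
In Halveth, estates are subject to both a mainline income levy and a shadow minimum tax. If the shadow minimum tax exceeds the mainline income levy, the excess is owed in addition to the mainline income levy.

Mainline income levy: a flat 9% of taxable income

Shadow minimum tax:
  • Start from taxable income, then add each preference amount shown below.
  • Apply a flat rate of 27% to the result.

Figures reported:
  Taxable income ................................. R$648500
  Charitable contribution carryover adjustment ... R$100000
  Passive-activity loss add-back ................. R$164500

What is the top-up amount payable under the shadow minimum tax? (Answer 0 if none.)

R$188145

Shadow minimum tax:
  Adjusted income: R$648500 + R$100000 + R$164500 = R$913000
  R$913000 × 27% = R$246510

Mainline income levy:
  R$648500 × 9% = R$58365

Excess of shadow minimum tax over mainline income levy: R$246510 − R$58365 = R$188145.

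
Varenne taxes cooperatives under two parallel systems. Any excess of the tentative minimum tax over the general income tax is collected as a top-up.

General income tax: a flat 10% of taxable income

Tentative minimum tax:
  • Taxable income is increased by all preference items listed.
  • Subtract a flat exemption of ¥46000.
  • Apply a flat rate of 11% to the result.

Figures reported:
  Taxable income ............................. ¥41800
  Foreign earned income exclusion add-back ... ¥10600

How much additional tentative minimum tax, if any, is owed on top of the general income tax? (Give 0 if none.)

Tentative minimum tax:
  Adjusted income: ¥41800 + ¥10600 = ¥52400
  Less exemption ¥46000 → base ¥6400
  ¥6400 × 11% = ¥704

General income tax:
  ¥41800 × 10% = ¥4180

¥704 ≤ ¥4180, so no add-on is due.

¥0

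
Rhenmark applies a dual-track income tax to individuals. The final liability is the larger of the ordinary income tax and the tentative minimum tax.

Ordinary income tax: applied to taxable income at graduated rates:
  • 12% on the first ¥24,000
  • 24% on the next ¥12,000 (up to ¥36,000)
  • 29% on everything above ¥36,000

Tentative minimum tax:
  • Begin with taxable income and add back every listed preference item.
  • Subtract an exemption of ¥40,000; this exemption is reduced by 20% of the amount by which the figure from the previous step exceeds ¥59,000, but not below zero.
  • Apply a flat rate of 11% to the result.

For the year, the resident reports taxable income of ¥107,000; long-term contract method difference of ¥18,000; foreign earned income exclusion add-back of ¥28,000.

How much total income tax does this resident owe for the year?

Ordinary income tax:
  ¥24,000 × 12% = ¥2,880
  ¥12,000 × 24% = ¥2,880
  ¥71,000 × 29% = ¥20,590
  → ¥26,350

Tentative minimum tax:
  Adjusted income: ¥107,000 + ¥18,000 + ¥28,000 = ¥153,000
  Exemption: ¥40,000 − 20% × (¥153,000 − ¥59,000) = ¥40,000 − ¥18,800 = ¥21,200
  Base: ¥153,000 − ¥21,200 = ¥131,800
  ¥131,800 × 11% = ¥14,498

¥26,350 > ¥14,498, so the ordinary income tax governs.

¥26,350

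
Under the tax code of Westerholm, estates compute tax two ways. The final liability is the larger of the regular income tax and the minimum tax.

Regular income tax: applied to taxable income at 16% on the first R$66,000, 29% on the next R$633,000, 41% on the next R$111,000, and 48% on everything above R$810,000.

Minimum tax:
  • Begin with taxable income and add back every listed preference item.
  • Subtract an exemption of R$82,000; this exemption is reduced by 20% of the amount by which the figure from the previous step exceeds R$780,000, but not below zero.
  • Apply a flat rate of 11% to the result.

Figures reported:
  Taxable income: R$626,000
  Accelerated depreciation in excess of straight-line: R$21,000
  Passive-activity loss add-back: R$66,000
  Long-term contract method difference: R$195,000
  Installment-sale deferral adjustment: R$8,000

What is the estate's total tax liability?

R$172,960

Regular income tax:
  R$66,000 × 16% = R$10,560
  R$560,000 × 29% = R$162,400
  → R$172,960

Minimum tax:
  Adjusted income: R$626,000 + R$21,000 + R$66,000 + R$195,000 + R$8,000 = R$916,000
  Exemption: R$82,000 − 20% × (R$916,000 − R$780,000) = R$82,000 − R$27,200 = R$54,800
  Base: R$916,000 − R$54,800 = R$861,200
  R$861,200 × 11% = R$94,732

R$172,960 > R$94,732, so the regular income tax governs.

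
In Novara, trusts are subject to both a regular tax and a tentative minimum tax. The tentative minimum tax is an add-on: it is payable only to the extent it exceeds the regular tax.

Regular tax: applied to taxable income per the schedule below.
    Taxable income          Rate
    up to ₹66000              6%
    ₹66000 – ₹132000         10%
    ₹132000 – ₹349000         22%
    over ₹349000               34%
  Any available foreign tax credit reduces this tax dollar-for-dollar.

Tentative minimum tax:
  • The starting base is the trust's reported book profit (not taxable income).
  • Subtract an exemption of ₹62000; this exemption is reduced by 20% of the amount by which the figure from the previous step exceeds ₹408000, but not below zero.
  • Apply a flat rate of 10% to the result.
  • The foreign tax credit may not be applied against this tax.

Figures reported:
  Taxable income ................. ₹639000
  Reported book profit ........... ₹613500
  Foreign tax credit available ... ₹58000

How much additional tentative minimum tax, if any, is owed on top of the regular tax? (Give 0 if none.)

Regular tax:
  ₹66000 × 6% = ₹3960
  ₹66000 × 10% = ₹6600
  ₹217000 × 22% = ₹47740
  ₹290000 × 34% = ₹98600
  → ₹156900
  Less foreign tax credit ₹58000 → ₹98900

Tentative minimum tax:
  Base (reported book profit): ₹613500
  Exemption: ₹62000 − 20% × (₹613500 − ₹408000) = ₹62000 − ₹41100 = ₹20900
  Base: ₹613500 − ₹20900 = ₹592600
  ₹592600 × 10% = ₹59260

₹59260 ≤ ₹98900, so no add-on is due.

₹0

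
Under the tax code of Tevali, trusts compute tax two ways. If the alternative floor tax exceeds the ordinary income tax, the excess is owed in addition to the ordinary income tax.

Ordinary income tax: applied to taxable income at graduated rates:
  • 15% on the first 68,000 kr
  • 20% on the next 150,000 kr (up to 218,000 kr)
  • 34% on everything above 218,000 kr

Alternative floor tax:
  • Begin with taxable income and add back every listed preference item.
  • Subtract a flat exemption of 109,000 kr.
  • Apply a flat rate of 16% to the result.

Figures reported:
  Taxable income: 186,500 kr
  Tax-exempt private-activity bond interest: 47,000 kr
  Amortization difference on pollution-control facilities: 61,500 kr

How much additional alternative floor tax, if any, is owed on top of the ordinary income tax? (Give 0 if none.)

0 kr

Ordinary income tax:
  68,000 kr × 15% = 10,200 kr
  118,500 kr × 20% = 23,700 kr
  → 33,900 kr

Alternative floor tax:
  Adjusted income: 186,500 kr + 47,000 kr + 61,500 kr = 295,000 kr
  Less exemption 109,000 kr → base 186,000 kr
  186,000 kr × 16% = 29,760 kr

29,760 kr ≤ 33,900 kr, so no add-on is due.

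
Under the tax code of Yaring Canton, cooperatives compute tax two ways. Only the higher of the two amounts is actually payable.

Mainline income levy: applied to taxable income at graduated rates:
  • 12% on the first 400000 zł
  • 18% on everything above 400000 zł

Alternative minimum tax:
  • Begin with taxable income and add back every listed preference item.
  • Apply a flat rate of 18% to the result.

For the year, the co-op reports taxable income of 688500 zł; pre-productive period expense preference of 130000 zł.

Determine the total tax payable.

147330 zł

Mainline income levy:
  400000 zł × 12% = 48000 zł
  288500 zł × 18% = 51930 zł
  → 99930 zł

Alternative minimum tax:
  Adjusted income: 688500 zł + 130000 zł = 818500 zł
  818500 zł × 18% = 147330 zł

147330 zł > 99930 zł, so the alternative minimum tax is the binding amount.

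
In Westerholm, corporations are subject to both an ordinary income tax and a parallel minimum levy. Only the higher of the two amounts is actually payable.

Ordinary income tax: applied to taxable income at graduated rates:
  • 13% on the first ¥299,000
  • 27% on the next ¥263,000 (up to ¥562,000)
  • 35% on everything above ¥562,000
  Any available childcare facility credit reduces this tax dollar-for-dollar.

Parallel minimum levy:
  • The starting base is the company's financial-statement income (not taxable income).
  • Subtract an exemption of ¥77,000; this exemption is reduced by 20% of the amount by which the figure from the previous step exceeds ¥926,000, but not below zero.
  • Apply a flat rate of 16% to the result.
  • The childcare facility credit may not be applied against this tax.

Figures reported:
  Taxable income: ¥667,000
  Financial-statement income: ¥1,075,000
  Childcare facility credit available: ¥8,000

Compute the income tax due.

Ordinary income tax:
  ¥299,000 × 13% = ¥38,870
  ¥263,000 × 27% = ¥71,010
  ¥105,000 × 35% = ¥36,750
  → ¥146,630
  Less childcare facility credit ¥8,000 → ¥138,630

Parallel minimum levy:
  Base (financial-statement income): ¥1,075,000
  Exemption: ¥77,000 − 20% × (¥1,075,000 − ¥926,000) = ¥77,000 − ¥29,800 = ¥47,200
  Base: ¥1,075,000 − ¥47,200 = ¥1,027,800
  ¥1,027,800 × 16% = ¥164,448

¥164,448 > ¥138,630, so the parallel minimum levy is the binding amount.

¥164,448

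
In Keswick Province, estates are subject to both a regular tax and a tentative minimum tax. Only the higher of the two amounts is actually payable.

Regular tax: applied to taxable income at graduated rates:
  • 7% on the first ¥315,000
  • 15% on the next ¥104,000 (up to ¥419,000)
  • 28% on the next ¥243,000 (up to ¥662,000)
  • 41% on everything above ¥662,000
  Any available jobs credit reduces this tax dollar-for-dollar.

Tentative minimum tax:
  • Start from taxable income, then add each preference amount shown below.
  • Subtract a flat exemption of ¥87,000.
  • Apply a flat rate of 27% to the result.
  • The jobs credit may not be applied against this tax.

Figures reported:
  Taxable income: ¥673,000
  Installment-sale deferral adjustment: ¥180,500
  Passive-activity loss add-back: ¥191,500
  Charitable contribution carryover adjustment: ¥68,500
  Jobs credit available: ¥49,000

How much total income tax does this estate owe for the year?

Regular tax:
  ¥315,000 × 7% = ¥22,050
  ¥104,000 × 15% = ¥15,600
  ¥243,000 × 28% = ¥68,040
  ¥11,000 × 41% = ¥4,510
  → ¥110,200
  Less jobs credit ¥49,000 → ¥61,200

Tentative minimum tax:
  Adjusted income: ¥673,000 + ¥180,500 + ¥191,500 + ¥68,500 = ¥1,113,500
  Less exemption ¥87,000 → base ¥1,026,500
  ¥1,026,500 × 27% = ¥277,155

¥277,155 > ¥61,200, so the tentative minimum tax is the binding amount.

¥277,155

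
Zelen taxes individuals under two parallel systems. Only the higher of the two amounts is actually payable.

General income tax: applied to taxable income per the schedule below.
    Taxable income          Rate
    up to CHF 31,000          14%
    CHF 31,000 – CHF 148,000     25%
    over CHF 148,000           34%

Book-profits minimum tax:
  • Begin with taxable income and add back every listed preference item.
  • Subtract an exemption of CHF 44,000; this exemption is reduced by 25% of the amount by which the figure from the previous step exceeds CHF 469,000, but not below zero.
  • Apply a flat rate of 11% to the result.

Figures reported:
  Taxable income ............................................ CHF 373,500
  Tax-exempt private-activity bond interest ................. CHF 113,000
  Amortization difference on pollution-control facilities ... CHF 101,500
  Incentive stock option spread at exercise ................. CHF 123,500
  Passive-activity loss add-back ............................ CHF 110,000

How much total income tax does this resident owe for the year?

Book-profits minimum tax:
  Adjusted income: CHF 373,500 + CHF 113,000 + CHF 101,500 + CHF 123,500 + CHF 110,000 = CHF 821,500
  Exemption: 25% × (CHF 821,500 − CHF 469,000) = CHF 88,125 ≥ CHF 44,000, so the exemption is fully phased out
  Base: CHF 821,500 − CHF 0 = CHF 821,500
  CHF 821,500 × 11% = CHF 90,365

General income tax:
  CHF 31,000 × 14% = CHF 4,340
  CHF 117,000 × 25% = CHF 29,250
  CHF 225,500 × 34% = CHF 76,670
  → CHF 110,260

CHF 110,260 > CHF 90,365, so the general income tax governs.

CHF 110,260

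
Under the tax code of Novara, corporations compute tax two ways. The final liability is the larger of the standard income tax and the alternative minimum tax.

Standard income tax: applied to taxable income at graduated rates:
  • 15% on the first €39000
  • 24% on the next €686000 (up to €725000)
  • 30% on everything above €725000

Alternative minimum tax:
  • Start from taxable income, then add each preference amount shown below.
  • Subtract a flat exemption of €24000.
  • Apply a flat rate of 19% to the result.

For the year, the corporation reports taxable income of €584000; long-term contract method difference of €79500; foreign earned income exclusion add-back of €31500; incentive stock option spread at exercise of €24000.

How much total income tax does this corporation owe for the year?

Alternative minimum tax:
  Adjusted income: €584000 + €79500 + €31500 + €24000 = €719000
  Less exemption €24000 → base €695000
  €695000 × 19% = €132050

Standard income tax:
  €39000 × 15% = €5850
  €545000 × 24% = €130800
  → €136650

€136650 > €132050, so the standard income tax governs.

€136650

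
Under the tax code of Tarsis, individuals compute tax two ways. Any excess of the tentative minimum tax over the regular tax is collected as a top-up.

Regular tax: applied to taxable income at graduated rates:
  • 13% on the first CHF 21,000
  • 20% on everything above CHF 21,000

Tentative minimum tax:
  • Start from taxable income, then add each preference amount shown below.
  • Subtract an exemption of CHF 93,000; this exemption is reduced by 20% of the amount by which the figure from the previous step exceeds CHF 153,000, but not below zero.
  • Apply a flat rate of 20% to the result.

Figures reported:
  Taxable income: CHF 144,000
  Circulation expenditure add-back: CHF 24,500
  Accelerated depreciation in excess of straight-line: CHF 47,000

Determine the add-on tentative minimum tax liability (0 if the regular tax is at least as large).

Tentative minimum tax:
  Adjusted income: CHF 144,000 + CHF 24,500 + CHF 47,000 = CHF 215,500
  Exemption: CHF 93,000 − 20% × (CHF 215,500 − CHF 153,000) = CHF 93,000 − CHF 12,500 = CHF 80,500
  Base: CHF 215,500 − CHF 80,500 = CHF 135,000
  CHF 135,000 × 20% = CHF 27,000

Regular tax:
  CHF 21,000 × 13% = CHF 2,730
  CHF 123,000 × 20% = CHF 24,600
  → CHF 27,330

CHF 27,000 ≤ CHF 27,330, so no add-on is due.

CHF 0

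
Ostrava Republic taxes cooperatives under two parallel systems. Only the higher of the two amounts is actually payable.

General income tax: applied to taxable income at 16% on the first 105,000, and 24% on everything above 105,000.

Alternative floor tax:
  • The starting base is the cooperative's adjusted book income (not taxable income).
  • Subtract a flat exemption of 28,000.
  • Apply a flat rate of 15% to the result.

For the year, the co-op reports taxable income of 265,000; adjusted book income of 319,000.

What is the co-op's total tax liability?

55,200

General income tax:
  105,000 × 16% = 16,800
  160,000 × 24% = 38,400
  → 55,200

Alternative floor tax:
  Base (adjusted book income): 319,000
  Less exemption 28,000 → base 291,000
  291,000 × 15% = 43,650

55,200 > 43,650, so the general income tax governs.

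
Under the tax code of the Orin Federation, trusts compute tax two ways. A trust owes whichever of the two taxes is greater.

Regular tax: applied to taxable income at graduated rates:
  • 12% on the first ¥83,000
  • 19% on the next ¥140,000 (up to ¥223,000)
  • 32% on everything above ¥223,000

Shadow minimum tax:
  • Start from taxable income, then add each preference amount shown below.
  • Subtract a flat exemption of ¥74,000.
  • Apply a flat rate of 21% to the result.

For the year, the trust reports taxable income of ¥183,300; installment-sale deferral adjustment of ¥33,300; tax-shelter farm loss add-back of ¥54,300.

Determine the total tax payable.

¥41,349

Regular tax:
  ¥83,000 × 12% = ¥9,960
  ¥100,300 × 19% = ¥19,057
  → ¥29,017

Shadow minimum tax:
  Adjusted income: ¥183,300 + ¥33,300 + ¥54,300 = ¥270,900
  Less exemption ¥74,000 → base ¥196,900
  ¥196,900 × 21% = ¥41,349

¥41,349 > ¥29,017, so the shadow minimum tax is the binding amount.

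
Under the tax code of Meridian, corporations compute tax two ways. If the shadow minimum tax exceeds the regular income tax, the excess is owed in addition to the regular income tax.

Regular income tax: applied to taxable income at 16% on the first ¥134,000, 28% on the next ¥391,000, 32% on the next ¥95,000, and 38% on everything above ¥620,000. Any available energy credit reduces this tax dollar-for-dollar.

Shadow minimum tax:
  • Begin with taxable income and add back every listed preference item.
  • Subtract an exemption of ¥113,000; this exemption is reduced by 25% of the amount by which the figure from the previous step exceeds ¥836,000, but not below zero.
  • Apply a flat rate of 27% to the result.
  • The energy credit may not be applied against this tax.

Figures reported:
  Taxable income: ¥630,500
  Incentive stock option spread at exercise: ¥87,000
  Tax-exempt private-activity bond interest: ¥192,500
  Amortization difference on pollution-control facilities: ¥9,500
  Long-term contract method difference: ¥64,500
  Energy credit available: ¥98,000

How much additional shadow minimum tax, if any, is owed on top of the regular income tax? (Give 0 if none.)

Shadow minimum tax:
  Adjusted income: ¥630,500 + ¥87,000 + ¥192,500 + ¥9,500 + ¥64,500 = ¥984,000
  Exemption: ¥113,000 − 25% × (¥984,000 − ¥836,000) = ¥113,000 − ¥37,000 = ¥76,000
  Base: ¥984,000 − ¥76,000 = ¥908,000
  ¥908,000 × 27% = ¥245,160

Regular income tax:
  ¥134,000 × 16% = ¥21,440
  ¥391,000 × 28% = ¥109,480
  ¥95,000 × 32% = ¥30,400
  ¥10,500 × 38% = ¥3,990
  → ¥165,310
  Less energy credit ¥98,000 → ¥67,310

Excess of shadow minimum tax over regular income tax: ¥245,160 − ¥67,310 = ¥177,850.

¥177,850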